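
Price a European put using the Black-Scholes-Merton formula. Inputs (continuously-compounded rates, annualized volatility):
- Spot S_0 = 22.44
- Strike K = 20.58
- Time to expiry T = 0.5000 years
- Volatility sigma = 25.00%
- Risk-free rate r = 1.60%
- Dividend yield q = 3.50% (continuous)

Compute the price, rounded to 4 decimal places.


d1 = (ln(S/K) + (r - q + 0.5*sigma^2) * T) / (sigma * sqrt(T)) = 0.52410953
d2 = d1 - sigma * sqrt(T) = 0.34733283
exp(-rT) = 0.99203191; exp(-qT) = 0.98265224
P = K * exp(-rT) * N(-d2) - S_0 * exp(-qT) * N(-d1)
N(-d1) = 0.30010118; N(-d2) = 0.36417064
P = 20.5800 * 0.99203191 * 0.36417064 - 22.4400 * 0.98265224 * 0.30010118 = 0.8175

Answer: Price = 0.8175


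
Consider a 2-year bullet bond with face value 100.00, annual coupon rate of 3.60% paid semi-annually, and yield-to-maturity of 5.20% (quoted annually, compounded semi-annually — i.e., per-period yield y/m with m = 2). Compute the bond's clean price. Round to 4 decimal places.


Coupon per period c = face * coupon_rate / m = 1.800000
Periods per year m = 2; per-period yield y/m = 0.026000
Number of cashflows N = 4
Cashflows (t years, CF_t, discount factor 1/(1+y/m)^(m*t), PV):
  t = 0.5000: CF_t = 1.800000, DF = 0.974659, PV = 1.754386
  t = 1.0000: CF_t = 1.800000, DF = 0.949960, PV = 1.709928
  t = 1.5000: CF_t = 1.800000, DF = 0.925887, PV = 1.666596
  t = 2.0000: CF_t = 101.800000, DF = 0.902424, PV = 91.866746
Price P = sum_t PV_t = 96.997656

Answer: Price = 96.9977


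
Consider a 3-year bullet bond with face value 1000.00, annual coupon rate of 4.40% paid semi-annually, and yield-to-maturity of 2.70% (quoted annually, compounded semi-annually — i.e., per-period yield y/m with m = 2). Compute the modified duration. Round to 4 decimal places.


Coupon per period c = face * coupon_rate / m = 22.000000
Periods per year m = 2; per-period yield y/m = 0.013500
Number of cashflows N = 6
Cashflows (t years, CF_t, discount factor 1/(1+y/m)^(m*t), PV):
  t = 0.5000: CF_t = 22.000000, DF = 0.986680, PV = 21.706956
  t = 1.0000: CF_t = 22.000000, DF = 0.973537, PV = 21.417816
  t = 1.5000: CF_t = 22.000000, DF = 0.960569, PV = 21.132526
  t = 2.0000: CF_t = 22.000000, DF = 0.947774, PV = 20.851037
  t = 2.5000: CF_t = 22.000000, DF = 0.935150, PV = 20.573298
  t = 3.0000: CF_t = 1022.000000, DF = 0.922694, PV = 942.992802
Price P = sum_t PV_t = 1048.674435
First compute Macaulay numerator sum_t t * PV_t:
  t * PV_t at t = 0.5000: 10.853478
  t * PV_t at t = 1.0000: 21.417816
  t * PV_t at t = 1.5000: 31.698790
  t * PV_t at t = 2.0000: 41.702075
  t * PV_t at t = 2.5000: 51.433245
  t * PV_t at t = 3.0000: 2828.978405
Macaulay duration D = 2986.083809 / 1048.674435 = 2.847484
Modified duration = D / (1 + y/m) = 2.847484 / (1 + 0.013500) = 2.809555

Answer: Modified duration = 2.8096


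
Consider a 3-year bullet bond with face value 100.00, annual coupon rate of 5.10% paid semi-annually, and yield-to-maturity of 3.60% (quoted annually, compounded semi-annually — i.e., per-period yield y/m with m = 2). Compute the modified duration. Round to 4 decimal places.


Coupon per period c = face * coupon_rate / m = 2.550000
Periods per year m = 2; per-period yield y/m = 0.018000
Number of cashflows N = 6
Cashflows (t years, CF_t, discount factor 1/(1+y/m)^(m*t), PV):
  t = 0.5000: CF_t = 2.550000, DF = 0.982318, PV = 2.504912
  t = 1.0000: CF_t = 2.550000, DF = 0.964949, PV = 2.460620
  t = 1.5000: CF_t = 2.550000, DF = 0.947887, PV = 2.417112
  t = 2.0000: CF_t = 2.550000, DF = 0.931127, PV = 2.374374
  t = 2.5000: CF_t = 2.550000, DF = 0.914663, PV = 2.332391
  t = 3.0000: CF_t = 102.550000, DF = 0.898490, PV = 92.140167
Price P = sum_t PV_t = 104.229576
First compute Macaulay numerator sum_t t * PV_t:
  t * PV_t at t = 0.5000: 1.252456
  t * PV_t at t = 1.0000: 2.460620
  t * PV_t at t = 1.5000: 3.625669
  t * PV_t at t = 2.0000: 4.748747
  t * PV_t at t = 2.5000: 5.830977
  t * PV_t at t = 3.0000: 276.420502
Macaulay duration D = 294.338971 / 104.229576 = 2.823949
Modified duration = D / (1 + y/m) = 2.823949 / (1 + 0.018000) = 2.774016

Answer: Modified duration = 2.7740


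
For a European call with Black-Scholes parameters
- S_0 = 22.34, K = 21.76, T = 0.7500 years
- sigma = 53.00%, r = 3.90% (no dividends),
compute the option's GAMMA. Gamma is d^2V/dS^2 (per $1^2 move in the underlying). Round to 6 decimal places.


Answer: Gamma = 0.036588

Derivation:
d1 = 0.3505341236; d2 = -0.1084593404
phi(d1) = 0.3751701513; exp(-qT) = 1.0000000000; exp(-rT) = 0.9711736407
Gamma = exp(-qT) * phi(d1) / (S * sigma * sqrt(T)) = 1.0000000000 * 0.3751701513 / (22.3400 * 0.5300 * 0.8660254038) = 0.036588


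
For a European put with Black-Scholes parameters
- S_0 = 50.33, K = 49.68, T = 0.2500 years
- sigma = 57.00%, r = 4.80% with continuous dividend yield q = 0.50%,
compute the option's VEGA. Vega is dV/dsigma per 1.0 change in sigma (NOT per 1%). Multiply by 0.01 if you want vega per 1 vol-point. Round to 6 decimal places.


d1 = 0.2258294146; d2 = -0.0591705854
phi(d1) = 0.3888980720; exp(-qT) = 0.9987507809; exp(-rT) = 0.9880717129
Vega = S * exp(-qT) * phi(d1) * sqrt(T) = 50.3300 * 0.9987507809 * 0.3888980720 * 0.5000000000 = 9.774394

Answer: Vega = 9.774394


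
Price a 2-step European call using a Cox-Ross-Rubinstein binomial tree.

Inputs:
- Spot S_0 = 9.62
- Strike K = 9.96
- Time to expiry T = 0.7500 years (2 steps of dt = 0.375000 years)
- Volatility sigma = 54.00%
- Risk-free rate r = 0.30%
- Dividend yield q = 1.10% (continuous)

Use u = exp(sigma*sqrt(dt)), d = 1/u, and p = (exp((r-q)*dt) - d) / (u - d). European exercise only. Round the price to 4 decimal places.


dt = T/N = 0.375000
u = exp(sigma*sqrt(dt)) = 1.391916; d = 1/u = 0.718434
p = (exp((r-q)*dt) - d) / (u - d) = 0.413627
Discount per step: exp(-r*dt) = 0.998876
Stock lattice S(k, i) with i counting down-moves:
  k=0: S(0,0) = 9.6200
  k=1: S(1,0) = 13.3902; S(1,1) = 6.9113
  k=2: S(2,0) = 18.6381; S(2,1) = 9.6200; S(2,2) = 4.9653
Terminal payoffs V(N, i) = max(S_T - K, 0):
  V(2,0) = 8.678074; V(2,1) = 0.000000; V(2,2) = 0.000000
Backward induction: V(k, i) = exp(-r*dt) * [p * V(k+1, i) + (1-p) * V(k+1, i+1)].
  V(1,0) = exp(-r*dt) * [p*8.678074 + (1-p)*0.000000] = 3.585451
  V(1,1) = exp(-r*dt) * [p*0.000000 + (1-p)*0.000000] = 0.000000
  V(0,0) = exp(-r*dt) * [p*3.585451 + (1-p)*0.000000] = 1.481372

Answer: Price = V(0,0) = 1.4814


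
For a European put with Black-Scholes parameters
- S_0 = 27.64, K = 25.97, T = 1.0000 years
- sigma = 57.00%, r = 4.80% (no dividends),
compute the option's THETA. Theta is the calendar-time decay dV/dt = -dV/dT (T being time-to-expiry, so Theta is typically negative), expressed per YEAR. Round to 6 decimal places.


Answer: Theta = -2.165265

Derivation:
d1 = 0.4785473214; d2 = -0.0914526786
phi(d1) = 0.3557801473; exp(-qT) = 1.0000000000; exp(-rT) = 0.9531337871
Theta = -S*exp(-qT)*phi(d1)*sigma/(2*sqrt(T)) + r*K*exp(-rT)*N(-d2) - q*S*exp(-qT)*N(-d1)
N(-d1) = 0.3161303509; N(-d2) = 0.5364335472; sqrt(T) = 1.0000000000
Term 1 = -27.6400 * 1.0000000000 * 0.3557801473 * 0.5700 / (2 * 1.0000000000) = -2.8026225323
Term 2 = 0.0480 * 25.9700 * 0.9531337871 * 0.5364335472 = 0.6373573253
Term 3 = 0 (no dividend yield, q = 0)
Theta = -2.8026225323 + (0.6373573253) + (0.0000000000) = -2.165265


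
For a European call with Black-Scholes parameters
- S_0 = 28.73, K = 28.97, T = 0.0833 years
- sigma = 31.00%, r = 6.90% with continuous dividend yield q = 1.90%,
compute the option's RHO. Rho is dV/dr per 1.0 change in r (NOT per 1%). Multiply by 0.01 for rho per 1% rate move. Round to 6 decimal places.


Answer: Rho = 1.112544

Derivation:
d1 = -0.0016918681; d2 = -0.0911632601
phi(d1) = 0.3989417094; exp(-qT) = 0.9984185518; exp(-rT) = 0.9942687864
N(d2) = 0.4636814338
Rho = K*T*exp(-rT)*N(d2) = 28.9700 * 0.0833 * 0.9942687864 * 0.4636814338 = 1.112544


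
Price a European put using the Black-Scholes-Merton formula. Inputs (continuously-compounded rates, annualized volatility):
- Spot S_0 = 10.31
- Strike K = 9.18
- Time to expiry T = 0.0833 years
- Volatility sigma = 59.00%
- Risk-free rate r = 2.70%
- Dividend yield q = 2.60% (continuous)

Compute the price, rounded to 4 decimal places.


Answer: Price = 0.2429

Derivation:
d1 = (ln(S/K) + (r - q + 0.5*sigma^2) * T) / (sigma * sqrt(T)) = 0.76735663
d2 = d1 - sigma * sqrt(T) = 0.59707237
exp(-rT) = 0.99775343; exp(-qT) = 0.99783654
P = K * exp(-rT) * N(-d2) - S_0 * exp(-qT) * N(-d1)
N(-d1) = 0.22143475; N(-d2) = 0.27522953
P = 9.1800 * 0.99775343 * 0.27522953 - 10.3100 * 0.99783654 * 0.22143475 = 0.2429


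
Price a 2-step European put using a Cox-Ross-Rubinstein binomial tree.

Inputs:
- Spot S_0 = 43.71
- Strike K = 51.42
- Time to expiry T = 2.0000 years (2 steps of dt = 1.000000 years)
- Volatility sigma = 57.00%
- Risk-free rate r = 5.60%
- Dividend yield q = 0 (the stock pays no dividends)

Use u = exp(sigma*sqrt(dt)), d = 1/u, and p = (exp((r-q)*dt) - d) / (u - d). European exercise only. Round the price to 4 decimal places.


Answer: Price = V(0,0) = 15.0194

Derivation:
dt = T/N = 1.000000
u = exp(sigma*sqrt(dt)) = 1.768267; d = 1/u = 0.565525
p = (exp((r-q)*dt) - d) / (u - d) = 0.409125
Discount per step: exp(-r*dt) = 0.945539
Stock lattice S(k, i) with i counting down-moves:
  k=0: S(0,0) = 43.7100
  k=1: S(1,0) = 77.2910; S(1,1) = 24.7191
  k=2: S(2,0) = 136.6710; S(2,1) = 43.7100; S(2,2) = 13.9793
Terminal payoffs V(N, i) = max(K - S_T, 0):
  V(2,0) = 0.000000; V(2,1) = 7.710000; V(2,2) = 37.440711
Backward induction: V(k, i) = exp(-r*dt) * [p * V(k+1, i) + (1-p) * V(k+1, i+1)].
  V(1,0) = exp(-r*dt) * [p*0.000000 + (1-p)*7.710000] = 4.307538
  V(1,1) = exp(-r*dt) * [p*7.710000 + (1-p)*37.440711] = 23.900505
  V(0,0) = exp(-r*dt) * [p*4.307538 + (1-p)*23.900505] = 15.019438


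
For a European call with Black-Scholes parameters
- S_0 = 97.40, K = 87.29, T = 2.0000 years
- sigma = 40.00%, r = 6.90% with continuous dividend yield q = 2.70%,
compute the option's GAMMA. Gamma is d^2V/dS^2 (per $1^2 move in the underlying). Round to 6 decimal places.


Answer: Gamma = 0.005643

Derivation:
d1 = 0.6250652506; d2 = 0.0593798256
phi(d1) = 0.3281475852; exp(-qT) = 0.9474321065; exp(-rT) = 0.8710986917
Gamma = exp(-qT) * phi(d1) / (S * sigma * sqrt(T)) = 0.9474321065 * 0.3281475852 / (97.4000 * 0.4000 * 1.4142135624) = 0.005643


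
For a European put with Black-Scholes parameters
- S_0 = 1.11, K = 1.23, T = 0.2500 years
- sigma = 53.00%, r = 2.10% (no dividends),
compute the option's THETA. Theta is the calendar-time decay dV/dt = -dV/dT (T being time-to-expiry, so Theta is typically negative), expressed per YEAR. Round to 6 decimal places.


Answer: Theta = -0.210535

Derivation:
d1 = -0.2350628455; d2 = -0.5000628455
phi(d1) = 0.3880714511; exp(-qT) = 1.0000000000; exp(-rT) = 0.9947637572
Theta = -S*exp(-qT)*phi(d1)*sigma/(2*sqrt(T)) + r*K*exp(-rT)*N(-d2) - q*S*exp(-qT)*N(-d1)
N(-d1) = 0.5929200221; N(-d2) = 0.6914845867; sqrt(T) = 0.5000000000
Term 1 = -1.1100 * 1.0000000000 * 0.3880714511 * 0.5300 / (2 * 0.5000000000) = -0.2283024347
Term 2 = 0.0210 * 1.2300 * 0.9947637572 * 0.6914845867 = 0.0177675221
Term 3 = 0 (no dividend yield, q = 0)
Theta = -0.2283024347 + (0.0177675221) + (0.0000000000) = -0.210535


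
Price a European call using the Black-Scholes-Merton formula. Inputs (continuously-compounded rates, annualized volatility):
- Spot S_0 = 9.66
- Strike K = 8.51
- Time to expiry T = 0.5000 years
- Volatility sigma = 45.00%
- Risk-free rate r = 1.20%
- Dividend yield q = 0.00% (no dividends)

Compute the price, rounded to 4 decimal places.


Answer: Price = 1.8429

Derivation:
d1 = (ln(S/K) + (r - q + 0.5*sigma^2) * T) / (sigma * sqrt(T)) = 0.57629739
d2 = d1 - sigma * sqrt(T) = 0.25809934
exp(-rT) = 0.99401796; exp(-qT) = 1.00000000
C = S_0 * exp(-qT) * N(d1) - K * exp(-rT) * N(d2)
N(d1) = 0.71779291; N(d2) = 0.60183488
C = 9.6600 * 1.00000000 * 0.71779291 - 8.5100 * 0.99401796 * 0.60183488 = 1.8429


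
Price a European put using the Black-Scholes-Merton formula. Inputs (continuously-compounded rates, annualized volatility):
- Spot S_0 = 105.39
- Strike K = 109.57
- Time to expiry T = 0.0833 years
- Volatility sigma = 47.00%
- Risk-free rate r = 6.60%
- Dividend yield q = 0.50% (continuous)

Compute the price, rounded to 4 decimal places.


Answer: Price = 7.7850

Derivation:
d1 = (ln(S/K) + (r - q + 0.5*sigma^2) * T) / (sigma * sqrt(T)) = -0.18145258
d2 = d1 - sigma * sqrt(T) = -0.31710276
exp(-rT) = 0.99451729; exp(-qT) = 0.99958359
P = K * exp(-rT) * N(-d2) - S_0 * exp(-qT) * N(-d1)
N(-d1) = 0.57199383; N(-d2) = 0.62441718
P = 109.5700 * 0.99451729 * 0.62441718 - 105.3900 * 0.99958359 * 0.57199383 = 7.7850


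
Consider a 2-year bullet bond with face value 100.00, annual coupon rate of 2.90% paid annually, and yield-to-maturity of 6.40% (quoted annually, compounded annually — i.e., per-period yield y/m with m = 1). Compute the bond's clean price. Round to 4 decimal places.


Answer: Price = 93.6189

Derivation:
Coupon per period c = face * coupon_rate / m = 2.900000
Periods per year m = 1; per-period yield y/m = 0.064000
Number of cashflows N = 2
Cashflows (t years, CF_t, discount factor 1/(1+y/m)^(m*t), PV):
  t = 1.0000: CF_t = 2.900000, DF = 0.939850, PV = 2.725564
  t = 2.0000: CF_t = 102.900000, DF = 0.883317, PV = 90.893352
Price P = sum_t PV_t = 93.618916


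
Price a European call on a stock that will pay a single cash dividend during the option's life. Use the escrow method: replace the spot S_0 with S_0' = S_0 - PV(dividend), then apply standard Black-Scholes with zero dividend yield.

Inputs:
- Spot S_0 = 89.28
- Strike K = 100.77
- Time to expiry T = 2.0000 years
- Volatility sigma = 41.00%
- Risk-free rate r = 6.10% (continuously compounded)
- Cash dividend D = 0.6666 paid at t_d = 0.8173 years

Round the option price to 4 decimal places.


Answer: Price = 20.0103

Derivation:
PV(D) = D * exp(-r * t_d) = 0.6666 * 0.95136708 = 0.63418129
S_0' = S_0 - PV(D) = 89.2800 - 0.63418129 = 88.64581871
d1 = (ln(S_0'/K) + (r + sigma^2/2)*T) / (sigma*sqrt(T)) = 0.27923504
d2 = d1 - sigma*sqrt(T) = -0.30059252
exp(-rT) = 0.88514837
N(d1) = 0.60996777; N(d2) = 0.38186262
C = S_0' * N(d1) - K * exp(-rT) * N(d2) = 88.64581871 * 0.60996777 - 100.7700 * 0.88514837 * 0.38186262 = 20.0103


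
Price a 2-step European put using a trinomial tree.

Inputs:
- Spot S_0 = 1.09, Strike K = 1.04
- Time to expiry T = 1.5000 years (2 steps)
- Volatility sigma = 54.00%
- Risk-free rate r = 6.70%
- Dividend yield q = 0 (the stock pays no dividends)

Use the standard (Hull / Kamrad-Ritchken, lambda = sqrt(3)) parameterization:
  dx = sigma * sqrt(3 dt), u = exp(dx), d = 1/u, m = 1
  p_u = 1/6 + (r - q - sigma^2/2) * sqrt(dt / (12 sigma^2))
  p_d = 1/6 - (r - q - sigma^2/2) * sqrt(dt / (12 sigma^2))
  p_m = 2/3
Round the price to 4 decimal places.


dt = T/N = 0.750000; dx = sigma*sqrt(3*dt) = 0.810000
u = exp(dx) = 2.247908; d = 1/u = 0.444858
p_u = 0.130185, p_m = 0.666667, p_d = 0.203148
Discount per step: exp(-r*dt) = 0.950992
Stock lattice S(k, j) with j the centered position index:
  k=0: S(0,+0) = 1.0900
  k=1: S(1,-1) = 0.4849; S(1,+0) = 1.0900; S(1,+1) = 2.4502
  k=2: S(2,-2) = 0.2157; S(2,-1) = 0.4849; S(2,+0) = 1.0900; S(2,+1) = 2.4502; S(2,+2) = 5.5079
Terminal payoffs V(N, j) = max(K - S_T, 0):
  V(2,-2) = 0.824290; V(2,-1) = 0.555105; V(2,+0) = 0.000000; V(2,+1) = 0.000000; V(2,+2) = 0.000000
Backward induction: V(k, j) = exp(-r*dt) * [p_u * V(k+1, j+1) + p_m * V(k+1, j) + p_d * V(k+1, j-1)]
  V(1,-1) = exp(-r*dt) * [p_u*0.000000 + p_m*0.555105 + p_d*0.824290] = 0.511180
  V(1,+0) = exp(-r*dt) * [p_u*0.000000 + p_m*0.000000 + p_d*0.555105] = 0.107242
  V(1,+1) = exp(-r*dt) * [p_u*0.000000 + p_m*0.000000 + p_d*0.000000] = 0.000000
  V(0,+0) = exp(-r*dt) * [p_u*0.000000 + p_m*0.107242 + p_d*0.511180] = 0.166747

Answer: Price = V(0,0) = 0.1667


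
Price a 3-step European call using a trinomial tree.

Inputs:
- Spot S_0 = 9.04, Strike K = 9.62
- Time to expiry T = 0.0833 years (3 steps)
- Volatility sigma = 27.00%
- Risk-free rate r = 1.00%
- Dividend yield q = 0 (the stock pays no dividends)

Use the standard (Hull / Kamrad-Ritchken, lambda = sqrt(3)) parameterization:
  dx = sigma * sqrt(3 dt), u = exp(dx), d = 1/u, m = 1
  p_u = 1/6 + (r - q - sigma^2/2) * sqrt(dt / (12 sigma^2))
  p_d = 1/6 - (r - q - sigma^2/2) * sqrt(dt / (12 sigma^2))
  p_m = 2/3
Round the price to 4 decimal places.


dt = T/N = 0.027767; dx = sigma*sqrt(3*dt) = 0.077927
u = exp(dx) = 1.081043; d = 1/u = 0.925032
p_u = 0.161954, p_m = 0.666667, p_d = 0.171379
Discount per step: exp(-r*dt) = 0.999722
Stock lattice S(k, j) with j the centered position index:
  k=0: S(0,+0) = 9.0400
  k=1: S(1,-1) = 8.3623; S(1,+0) = 9.0400; S(1,+1) = 9.7726
  k=2: S(2,-2) = 7.7354; S(2,-1) = 8.3623; S(2,+0) = 9.0400; S(2,+1) = 9.7726; S(2,+2) = 10.5646
  k=3: S(3,-3) = 7.1555; S(3,-2) = 7.7354; S(3,-1) = 8.3623; S(3,+0) = 9.0400; S(3,+1) = 9.7726; S(3,+2) = 10.5646; S(3,+3) = 11.4208
Terminal payoffs V(N, j) = max(S_T - K, 0):
  V(3,-3) = 0.000000; V(3,-2) = 0.000000; V(3,-1) = 0.000000; V(3,+0) = 0.000000; V(3,+1) = 0.152632; V(3,+2) = 0.944640; V(3,+3) = 1.800834
Backward induction: V(k, j) = exp(-r*dt) * [p_u * V(k+1, j+1) + p_m * V(k+1, j) + p_d * V(k+1, j-1)]
  V(2,-2) = exp(-r*dt) * [p_u*0.000000 + p_m*0.000000 + p_d*0.000000] = 0.000000
  V(2,-1) = exp(-r*dt) * [p_u*0.000000 + p_m*0.000000 + p_d*0.000000] = 0.000000
  V(2,+0) = exp(-r*dt) * [p_u*0.152632 + p_m*0.000000 + p_d*0.000000] = 0.024713
  V(2,+1) = exp(-r*dt) * [p_u*0.944640 + p_m*0.152632 + p_d*0.000000] = 0.254673
  V(2,+2) = exp(-r*dt) * [p_u*1.800834 + p_m*0.944640 + p_d*0.152632] = 0.947308
  V(1,-1) = exp(-r*dt) * [p_u*0.024713 + p_m*0.000000 + p_d*0.000000] = 0.004001
  V(1,+0) = exp(-r*dt) * [p_u*0.254673 + p_m*0.024713 + p_d*0.000000] = 0.057704
  V(1,+1) = exp(-r*dt) * [p_u*0.947308 + p_m*0.254673 + p_d*0.024713] = 0.327347
  V(0,+0) = exp(-r*dt) * [p_u*0.327347 + p_m*0.057704 + p_d*0.004001] = 0.092145

Answer: Price = V(0,0) = 0.0921


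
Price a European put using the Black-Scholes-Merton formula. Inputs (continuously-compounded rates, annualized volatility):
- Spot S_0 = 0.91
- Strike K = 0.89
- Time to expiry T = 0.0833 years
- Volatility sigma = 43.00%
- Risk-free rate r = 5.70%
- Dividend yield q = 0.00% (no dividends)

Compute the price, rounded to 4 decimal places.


Answer: Price = 0.0334

Derivation:
d1 = (ln(S/K) + (r - q + 0.5*sigma^2) * T) / (sigma * sqrt(T)) = 0.27937785
d2 = d1 - sigma * sqrt(T) = 0.15527237
exp(-rT) = 0.99526315; exp(-qT) = 1.00000000
P = K * exp(-rT) * N(-d2) - S_0 * exp(-qT) * N(-d1)
N(-d1) = 0.38997743; N(-d2) = 0.43830330
P = 0.8900 * 0.99526315 * 0.43830330 - 0.9100 * 1.00000000 * 0.38997743 = 0.0334


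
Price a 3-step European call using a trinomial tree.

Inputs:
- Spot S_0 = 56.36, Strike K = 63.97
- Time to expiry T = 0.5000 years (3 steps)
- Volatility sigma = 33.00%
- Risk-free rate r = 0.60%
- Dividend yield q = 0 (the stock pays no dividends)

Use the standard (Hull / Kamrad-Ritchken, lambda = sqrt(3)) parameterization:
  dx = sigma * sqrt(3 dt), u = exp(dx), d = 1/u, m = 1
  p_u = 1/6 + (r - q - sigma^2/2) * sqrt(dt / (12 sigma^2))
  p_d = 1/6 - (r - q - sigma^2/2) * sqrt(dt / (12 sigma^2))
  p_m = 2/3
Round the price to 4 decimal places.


Answer: Price = V(0,0) = 2.8356

Derivation:
dt = T/N = 0.166667; dx = sigma*sqrt(3*dt) = 0.233345
u = exp(dx) = 1.262817; d = 1/u = 0.791880
p_u = 0.149364, p_m = 0.666667, p_d = 0.183969
Discount per step: exp(-r*dt) = 0.999000
Stock lattice S(k, j) with j the centered position index:
  k=0: S(0,+0) = 56.3600
  k=1: S(1,-1) = 44.6304; S(1,+0) = 56.3600; S(1,+1) = 71.1724
  k=2: S(2,-2) = 35.3419; S(2,-1) = 44.6304; S(2,+0) = 56.3600; S(2,+1) = 71.1724; S(2,+2) = 89.8777
  k=3: S(3,-3) = 27.9865; S(3,-2) = 35.3419; S(3,-1) = 44.6304; S(3,+0) = 56.3600; S(3,+1) = 71.1724; S(3,+2) = 89.8777; S(3,+3) = 113.4992
Terminal payoffs V(N, j) = max(S_T - K, 0):
  V(3,-3) = 0.000000; V(3,-2) = 0.000000; V(3,-1) = 0.000000; V(3,+0) = 0.000000; V(3,+1) = 7.202387; V(3,+2) = 25.907727; V(3,+3) = 49.529156
Backward induction: V(k, j) = exp(-r*dt) * [p_u * V(k+1, j+1) + p_m * V(k+1, j) + p_d * V(k+1, j-1)]
  V(2,-2) = exp(-r*dt) * [p_u*0.000000 + p_m*0.000000 + p_d*0.000000] = 0.000000
  V(2,-1) = exp(-r*dt) * [p_u*0.000000 + p_m*0.000000 + p_d*0.000000] = 0.000000
  V(2,+0) = exp(-r*dt) * [p_u*7.202387 + p_m*0.000000 + p_d*0.000000] = 1.074702
  V(2,+1) = exp(-r*dt) * [p_u*25.907727 + p_m*7.202387 + p_d*0.000000] = 8.662606
  V(2,+2) = exp(-r*dt) * [p_u*49.529156 + p_m*25.907727 + p_d*7.202387] = 25.968727
  V(1,-1) = exp(-r*dt) * [p_u*1.074702 + p_m*0.000000 + p_d*0.000000] = 0.160361
  V(1,+0) = exp(-r*dt) * [p_u*8.662606 + p_m*1.074702 + p_d*0.000000] = 2.008340
  V(1,+1) = exp(-r*dt) * [p_u*25.968727 + p_m*8.662606 + p_d*1.074702] = 9.841728
  V(0,+0) = exp(-r*dt) * [p_u*9.841728 + p_m*2.008340 + p_d*0.160361] = 2.835558


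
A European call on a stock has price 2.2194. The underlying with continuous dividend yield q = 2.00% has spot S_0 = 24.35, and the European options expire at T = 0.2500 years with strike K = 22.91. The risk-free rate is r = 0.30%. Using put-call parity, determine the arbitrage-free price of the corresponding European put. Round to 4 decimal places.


Put-call parity: C - P = S_0 * exp(-qT) - K * exp(-rT).
S_0 * exp(-qT) = 24.3500 * 0.99501248 = 24.22855387
K * exp(-rT) = 22.9100 * 0.99925028 = 22.89282394
P = C - S*exp(-qT) + K*exp(-rT)
P = 2.2194 - 24.22855387 + 22.89282394 = 0.8837

Answer: Put price = 0.8837


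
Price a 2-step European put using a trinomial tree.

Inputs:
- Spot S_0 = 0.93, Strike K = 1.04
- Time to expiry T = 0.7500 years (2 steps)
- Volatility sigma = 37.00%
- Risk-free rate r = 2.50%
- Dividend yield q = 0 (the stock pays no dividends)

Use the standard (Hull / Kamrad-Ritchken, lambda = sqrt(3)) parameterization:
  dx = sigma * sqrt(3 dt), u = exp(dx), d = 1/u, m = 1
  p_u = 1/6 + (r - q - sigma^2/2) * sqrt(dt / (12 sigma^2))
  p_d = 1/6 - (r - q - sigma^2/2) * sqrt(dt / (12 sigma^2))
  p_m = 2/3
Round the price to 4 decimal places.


Answer: Price = V(0,0) = 0.1761

Derivation:
dt = T/N = 0.375000; dx = sigma*sqrt(3*dt) = 0.392444
u = exp(dx) = 1.480595; d = 1/u = 0.675404
p_u = 0.145907, p_m = 0.666667, p_d = 0.187426
Discount per step: exp(-r*dt) = 0.990669
Stock lattice S(k, j) with j the centered position index:
  k=0: S(0,+0) = 0.9300
  k=1: S(1,-1) = 0.6281; S(1,+0) = 0.9300; S(1,+1) = 1.3770
  k=2: S(2,-2) = 0.4242; S(2,-1) = 0.6281; S(2,+0) = 0.9300; S(2,+1) = 1.3770; S(2,+2) = 2.0387
Terminal payoffs V(N, j) = max(K - S_T, 0):
  V(2,-2) = 0.615761; V(2,-1) = 0.411874; V(2,+0) = 0.110000; V(2,+1) = 0.000000; V(2,+2) = 0.000000
Backward induction: V(k, j) = exp(-r*dt) * [p_u * V(k+1, j+1) + p_m * V(k+1, j) + p_d * V(k+1, j-1)]
  V(1,-1) = exp(-r*dt) * [p_u*0.110000 + p_m*0.411874 + p_d*0.615761] = 0.402253
  V(1,+0) = exp(-r*dt) * [p_u*0.000000 + p_m*0.110000 + p_d*0.411874] = 0.149125
  V(1,+1) = exp(-r*dt) * [p_u*0.000000 + p_m*0.000000 + p_d*0.110000] = 0.020424
  V(0,+0) = exp(-r*dt) * [p_u*0.020424 + p_m*0.149125 + p_d*0.402253] = 0.176130


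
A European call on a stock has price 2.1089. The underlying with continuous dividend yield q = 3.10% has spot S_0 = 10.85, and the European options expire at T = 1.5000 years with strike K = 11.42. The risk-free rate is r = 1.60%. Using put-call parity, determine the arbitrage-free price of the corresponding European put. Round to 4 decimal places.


Put-call parity: C - P = S_0 * exp(-qT) - K * exp(-rT).
S_0 * exp(-qT) = 10.8500 * 0.95456456 = 10.35702548
K * exp(-rT) = 11.4200 * 0.97628571 = 11.14918281
P = C - S*exp(-qT) + K*exp(-rT)
P = 2.1089 - 10.35702548 + 11.14918281 = 2.9011

Answer: Put price = 2.9011


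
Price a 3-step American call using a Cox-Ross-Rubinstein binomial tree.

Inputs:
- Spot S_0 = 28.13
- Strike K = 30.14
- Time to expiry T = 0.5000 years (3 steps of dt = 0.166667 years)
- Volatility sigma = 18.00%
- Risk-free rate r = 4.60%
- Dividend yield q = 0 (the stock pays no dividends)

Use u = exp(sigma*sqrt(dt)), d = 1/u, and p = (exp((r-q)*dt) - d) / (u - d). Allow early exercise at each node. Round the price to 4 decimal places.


Answer: Price = V(0,0) = 0.7857

Derivation:
dt = T/N = 0.166667
u = exp(sigma*sqrt(dt)) = 1.076252; d = 1/u = 0.929150
p = (exp((r-q)*dt) - d) / (u - d) = 0.533956
Discount per step: exp(-r*dt) = 0.992363
Stock lattice S(k, i) with i counting down-moves:
  k=0: S(0,0) = 28.1300
  k=1: S(1,0) = 30.2750; S(1,1) = 26.1370
  k=2: S(2,0) = 32.5835; S(2,1) = 28.1300; S(2,2) = 24.2852
  k=3: S(3,0) = 35.0681; S(3,1) = 30.2750; S(3,2) = 26.1370; S(3,3) = 22.5646
Terminal payoffs V(N, i) = max(S_T - K, 0):
  V(3,0) = 4.928058; V(3,1) = 0.134970; V(3,2) = 0.000000; V(3,3) = 0.000000
Backward induction: V(k, i) = exp(-r*dt) * [p * V(k+1, i) + (1-p) * V(k+1, i+1)]; then take max(V_cont, immediate exercise) for American.
  V(2,0) = exp(-r*dt) * [p*4.928058 + (1-p)*0.134970] = 2.673689; exercise = 2.443499; V(2,0) = max -> 2.673689
  V(2,1) = exp(-r*dt) * [p*0.134970 + (1-p)*0.000000] = 0.071518; exercise = 0.000000; V(2,1) = max -> 0.071518
  V(2,2) = exp(-r*dt) * [p*0.000000 + (1-p)*0.000000] = 0.000000; exercise = 0.000000; V(2,2) = max -> 0.000000
  V(1,0) = exp(-r*dt) * [p*2.673689 + (1-p)*0.071518] = 1.449804; exercise = 0.134970; V(1,0) = max -> 1.449804
  V(1,1) = exp(-r*dt) * [p*0.071518 + (1-p)*0.000000] = 0.037896; exercise = 0.000000; V(1,1) = max -> 0.037896
  V(0,0) = exp(-r*dt) * [p*1.449804 + (1-p)*0.037896] = 0.785745; exercise = 0.000000; V(0,0) = max -> 0.785745


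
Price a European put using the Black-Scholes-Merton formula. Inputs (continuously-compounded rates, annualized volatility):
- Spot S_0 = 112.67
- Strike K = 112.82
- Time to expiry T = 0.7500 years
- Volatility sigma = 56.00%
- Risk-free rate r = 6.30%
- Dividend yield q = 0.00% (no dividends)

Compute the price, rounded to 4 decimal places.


d1 = (ln(S/K) + (r - q + 0.5*sigma^2) * T) / (sigma * sqrt(T)) = 0.33717166
d2 = d1 - sigma * sqrt(T) = -0.14780257
exp(-rT) = 0.95384891; exp(-qT) = 1.00000000
P = K * exp(-rT) * N(-d2) - S_0 * exp(-qT) * N(-d1)
N(-d1) = 0.36799375; N(-d2) = 0.55875071
P = 112.8200 * 0.95384891 * 0.55875071 - 112.6700 * 1.00000000 * 0.36799375 = 18.6671

Answer: Price = 18.6671


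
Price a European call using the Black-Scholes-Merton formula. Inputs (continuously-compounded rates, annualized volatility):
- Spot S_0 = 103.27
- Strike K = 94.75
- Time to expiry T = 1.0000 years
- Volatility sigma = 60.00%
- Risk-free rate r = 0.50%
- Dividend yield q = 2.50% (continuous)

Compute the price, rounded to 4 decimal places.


Answer: Price = 26.3491

Derivation:
d1 = (ln(S/K) + (r - q + 0.5*sigma^2) * T) / (sigma * sqrt(T)) = 0.41017512
d2 = d1 - sigma * sqrt(T) = -0.18982488
exp(-rT) = 0.99501248; exp(-qT) = 0.97530991
C = S_0 * exp(-qT) * N(d1) - K * exp(-rT) * N(d2)
N(d1) = 0.65916126; N(d2) = 0.42472318
C = 103.2700 * 0.97530991 * 0.65916126 - 94.7500 * 0.99501248 * 0.42472318 = 26.3491


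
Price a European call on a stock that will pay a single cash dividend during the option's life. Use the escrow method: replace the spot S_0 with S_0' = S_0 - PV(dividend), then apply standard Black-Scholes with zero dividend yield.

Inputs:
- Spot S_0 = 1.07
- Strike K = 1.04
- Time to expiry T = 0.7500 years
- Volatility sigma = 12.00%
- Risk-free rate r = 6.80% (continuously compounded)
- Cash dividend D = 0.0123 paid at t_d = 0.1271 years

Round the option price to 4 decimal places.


PV(D) = D * exp(-r * t_d) = 0.0123 * 0.99139444 = 0.01219415
S_0' = S_0 - PV(D) = 1.0700 - 0.01219415 = 1.05780585
d1 = (ln(S_0'/K) + (r + sigma^2/2)*T) / (sigma*sqrt(T)) = 0.70606181
d2 = d1 - sigma*sqrt(T) = 0.60213876
exp(-rT) = 0.95027867
N(d1) = 0.75992515; N(d2) = 0.72645911
C = S_0' * N(d1) - K * exp(-rT) * N(d2) = 1.05780585 * 0.75992515 - 1.0400 * 0.95027867 * 0.72645911 = 0.0859

Answer: Price = 0.0859


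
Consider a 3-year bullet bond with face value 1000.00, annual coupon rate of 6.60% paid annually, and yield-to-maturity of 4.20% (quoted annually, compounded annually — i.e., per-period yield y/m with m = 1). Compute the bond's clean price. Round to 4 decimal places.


Answer: Price = 1066.3502

Derivation:
Coupon per period c = face * coupon_rate / m = 66.000000
Periods per year m = 1; per-period yield y/m = 0.042000
Number of cashflows N = 3
Cashflows (t years, CF_t, discount factor 1/(1+y/m)^(m*t), PV):
  t = 1.0000: CF_t = 66.000000, DF = 0.959693, PV = 63.339731
  t = 2.0000: CF_t = 66.000000, DF = 0.921010, PV = 60.786690
  t = 3.0000: CF_t = 1066.000000, DF = 0.883887, PV = 942.223752
Price P = sum_t PV_t = 1066.350173


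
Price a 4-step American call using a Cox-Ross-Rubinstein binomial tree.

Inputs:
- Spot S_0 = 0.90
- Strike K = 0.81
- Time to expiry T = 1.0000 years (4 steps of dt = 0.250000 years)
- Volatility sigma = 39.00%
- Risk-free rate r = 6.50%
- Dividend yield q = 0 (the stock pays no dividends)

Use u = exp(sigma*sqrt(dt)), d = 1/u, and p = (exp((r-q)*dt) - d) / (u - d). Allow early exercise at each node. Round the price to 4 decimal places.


dt = T/N = 0.250000
u = exp(sigma*sqrt(dt)) = 1.215311; d = 1/u = 0.822835
p = (exp((r-q)*dt) - d) / (u - d) = 0.493146
Discount per step: exp(-r*dt) = 0.983881
Stock lattice S(k, i) with i counting down-moves:
  k=0: S(0,0) = 0.9000
  k=1: S(1,0) = 1.0938; S(1,1) = 0.7406
  k=2: S(2,0) = 1.3293; S(2,1) = 0.9000; S(2,2) = 0.6094
  k=3: S(3,0) = 1.6155; S(3,1) = 1.0938; S(3,2) = 0.7406; S(3,3) = 0.5014
  k=4: S(4,0) = 1.9633; S(4,1) = 1.3293; S(4,2) = 0.9000; S(4,3) = 0.6094; S(4,4) = 0.4126
Terminal payoffs V(N, i) = max(S_T - K, 0):
  V(4,0) = 1.153325; V(4,1) = 0.519283; V(4,2) = 0.090000; V(4,3) = 0.000000; V(4,4) = 0.000000
Backward induction: V(k, i) = exp(-r*dt) * [p * V(k+1, i) + (1-p) * V(k+1, i+1)]; then take max(V_cont, immediate exercise) for American.
  V(3,0) = exp(-r*dt) * [p*1.153325 + (1-p)*0.519283] = 0.818548; exercise = 0.805492; V(3,0) = max -> 0.818548
  V(3,1) = exp(-r*dt) * [p*0.519283 + (1-p)*0.090000] = 0.296836; exercise = 0.283780; V(3,1) = max -> 0.296836
  V(3,2) = exp(-r*dt) * [p*0.090000 + (1-p)*0.000000] = 0.043668; exercise = 0.000000; V(3,2) = max -> 0.043668
  V(3,3) = exp(-r*dt) * [p*0.000000 + (1-p)*0.000000] = 0.000000; exercise = 0.000000; V(3,3) = max -> 0.000000
  V(2,0) = exp(-r*dt) * [p*0.818548 + (1-p)*0.296836] = 0.545185; exercise = 0.519283; V(2,0) = max -> 0.545185
  V(2,1) = exp(-r*dt) * [p*0.296836 + (1-p)*0.043668] = 0.165800; exercise = 0.090000; V(2,1) = max -> 0.165800
  V(2,2) = exp(-r*dt) * [p*0.043668 + (1-p)*0.000000] = 0.021187; exercise = 0.000000; V(2,2) = max -> 0.021187
  V(1,0) = exp(-r*dt) * [p*0.545185 + (1-p)*0.165800] = 0.347204; exercise = 0.283780; V(1,0) = max -> 0.347204
  V(1,1) = exp(-r*dt) * [p*0.165800 + (1-p)*0.021187] = 0.091012; exercise = 0.000000; V(1,1) = max -> 0.091012
  V(0,0) = exp(-r*dt) * [p*0.347204 + (1-p)*0.091012] = 0.213848; exercise = 0.090000; V(0,0) = max -> 0.213848

Answer: Price = V(0,0) = 0.2138


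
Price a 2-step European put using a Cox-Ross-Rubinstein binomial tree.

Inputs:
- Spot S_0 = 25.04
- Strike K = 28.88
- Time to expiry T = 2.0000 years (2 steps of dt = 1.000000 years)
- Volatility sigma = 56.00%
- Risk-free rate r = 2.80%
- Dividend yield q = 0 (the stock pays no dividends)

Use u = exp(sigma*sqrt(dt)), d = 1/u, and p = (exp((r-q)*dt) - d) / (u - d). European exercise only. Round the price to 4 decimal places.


dt = T/N = 1.000000
u = exp(sigma*sqrt(dt)) = 1.750673; d = 1/u = 0.571209
p = (exp((r-q)*dt) - d) / (u - d) = 0.387623
Discount per step: exp(-r*dt) = 0.972388
Stock lattice S(k, i) with i counting down-moves:
  k=0: S(0,0) = 25.0400
  k=1: S(1,0) = 43.8368; S(1,1) = 14.3031
  k=2: S(2,0) = 76.7439; S(2,1) = 25.0400; S(2,2) = 8.1700
Terminal payoffs V(N, i) = max(K - S_T, 0):
  V(2,0) = 0.000000; V(2,1) = 3.840000; V(2,2) = 20.709954
Backward induction: V(k, i) = exp(-r*dt) * [p * V(k+1, i) + (1-p) * V(k+1, i+1)].
  V(1,0) = exp(-r*dt) * [p*0.000000 + (1-p)*3.840000] = 2.286600
  V(1,1) = exp(-r*dt) * [p*3.840000 + (1-p)*20.709954] = 13.779501
  V(0,0) = exp(-r*dt) * [p*2.286600 + (1-p)*13.779501] = 9.067126

Answer: Price = V(0,0) = 9.0671


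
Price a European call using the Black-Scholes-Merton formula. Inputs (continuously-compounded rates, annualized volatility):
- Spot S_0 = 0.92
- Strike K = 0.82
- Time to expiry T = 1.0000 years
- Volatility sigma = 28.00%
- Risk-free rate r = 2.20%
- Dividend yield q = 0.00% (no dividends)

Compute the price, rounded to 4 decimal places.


d1 = (ln(S/K) + (r - q + 0.5*sigma^2) * T) / (sigma * sqrt(T)) = 0.62953332
d2 = d1 - sigma * sqrt(T) = 0.34953332
exp(-rT) = 0.97824024; exp(-qT) = 1.00000000
C = S_0 * exp(-qT) * N(d1) - K * exp(-rT) * N(d2)
N(d1) = 0.73550002; N(d2) = 0.63665552
C = 0.9200 * 1.00000000 * 0.73550002 - 0.8200 * 0.97824024 * 0.63665552 = 0.1660

Answer: Price = 0.1660


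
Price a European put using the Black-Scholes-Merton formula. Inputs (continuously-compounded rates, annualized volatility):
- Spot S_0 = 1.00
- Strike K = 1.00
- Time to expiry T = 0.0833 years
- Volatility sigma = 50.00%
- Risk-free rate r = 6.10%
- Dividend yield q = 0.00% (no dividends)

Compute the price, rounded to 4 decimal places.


d1 = (ln(S/K) + (r - q + 0.5*sigma^2) * T) / (sigma * sqrt(T)) = 0.10736567
d2 = d1 - sigma * sqrt(T) = -0.03694303
exp(-rT) = 0.99493159; exp(-qT) = 1.00000000
P = K * exp(-rT) * N(-d2) - S_0 * exp(-qT) * N(-d1)
N(-d1) = 0.45724944; N(-d2) = 0.51473478
P = 1.0000 * 0.99493159 * 0.51473478 - 1.0000 * 1.00000000 * 0.45724944 = 0.0549

Answer: Price = 0.0549


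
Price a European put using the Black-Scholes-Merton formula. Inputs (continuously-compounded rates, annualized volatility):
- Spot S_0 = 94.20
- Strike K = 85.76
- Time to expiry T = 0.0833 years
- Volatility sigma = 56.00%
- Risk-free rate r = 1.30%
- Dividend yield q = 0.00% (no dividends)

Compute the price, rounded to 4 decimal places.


d1 = (ln(S/K) + (r - q + 0.5*sigma^2) * T) / (sigma * sqrt(T)) = 0.66828355
d2 = d1 - sigma * sqrt(T) = 0.50665781
exp(-rT) = 0.99891769; exp(-qT) = 1.00000000
P = K * exp(-rT) * N(-d2) - S_0 * exp(-qT) * N(-d1)
N(-d1) = 0.25197630; N(-d2) = 0.30619747
P = 85.7600 * 0.99891769 * 0.30619747 - 94.2000 * 1.00000000 * 0.25197630 = 2.4949

Answer: Price = 2.4949


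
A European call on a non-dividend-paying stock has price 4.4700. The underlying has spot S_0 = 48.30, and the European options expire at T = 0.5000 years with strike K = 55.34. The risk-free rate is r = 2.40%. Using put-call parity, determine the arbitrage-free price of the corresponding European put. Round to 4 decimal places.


Put-call parity: C - P = S_0 * exp(-qT) - K * exp(-rT).
S_0 * exp(-qT) = 48.3000 * 1.00000000 = 48.30000000
K * exp(-rT) = 55.3400 * 0.98807171 = 54.67988859
P = C - S*exp(-qT) + K*exp(-rT)
P = 4.4700 - 48.30000000 + 54.67988859 = 10.8499

Answer: Put price = 10.8499


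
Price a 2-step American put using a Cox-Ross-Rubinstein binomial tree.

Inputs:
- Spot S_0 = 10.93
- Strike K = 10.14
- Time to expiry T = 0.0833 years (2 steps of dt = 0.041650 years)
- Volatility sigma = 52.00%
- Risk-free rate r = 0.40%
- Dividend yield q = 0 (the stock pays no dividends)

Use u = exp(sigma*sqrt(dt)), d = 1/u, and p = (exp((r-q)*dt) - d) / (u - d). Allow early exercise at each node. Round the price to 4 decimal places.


Answer: Price = V(0,0) = 0.3592

Derivation:
dt = T/N = 0.041650
u = exp(sigma*sqrt(dt)) = 1.111959; d = 1/u = 0.899314
p = (exp((r-q)*dt) - d) / (u - d) = 0.474278
Discount per step: exp(-r*dt) = 0.999833
Stock lattice S(k, i) with i counting down-moves:
  k=0: S(0,0) = 10.9300
  k=1: S(1,0) = 12.1537; S(1,1) = 9.8295
  k=2: S(2,0) = 13.5144; S(2,1) = 10.9300; S(2,2) = 8.8398
Terminal payoffs V(N, i) = max(K - S_T, 0):
  V(2,0) = 0.000000; V(2,1) = 0.000000; V(2,2) = 1.300196
Backward induction: V(k, i) = exp(-r*dt) * [p * V(k+1, i) + (1-p) * V(k+1, i+1)]; then take max(V_cont, immediate exercise) for American.
  V(1,0) = exp(-r*dt) * [p*0.000000 + (1-p)*0.000000] = 0.000000; exercise = 0.000000; V(1,0) = max -> 0.000000
  V(1,1) = exp(-r*dt) * [p*0.000000 + (1-p)*1.300196] = 0.683429; exercise = 0.310501; V(1,1) = max -> 0.683429
  V(0,0) = exp(-r*dt) * [p*0.000000 + (1-p)*0.683429] = 0.359234; exercise = 0.000000; V(0,0) = max -> 0.359234


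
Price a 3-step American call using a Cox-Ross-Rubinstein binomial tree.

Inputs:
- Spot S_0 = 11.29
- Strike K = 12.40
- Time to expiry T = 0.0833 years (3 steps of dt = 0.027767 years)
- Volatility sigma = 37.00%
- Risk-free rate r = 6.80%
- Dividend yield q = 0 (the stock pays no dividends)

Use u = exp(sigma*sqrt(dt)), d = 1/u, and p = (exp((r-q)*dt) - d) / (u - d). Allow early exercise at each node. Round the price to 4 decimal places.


Answer: Price = V(0,0) = 0.1471

Derivation:
dt = T/N = 0.027767
u = exp(sigma*sqrt(dt)) = 1.063595; d = 1/u = 0.940208
p = (exp((r-q)*dt) - d) / (u - d) = 0.499908
Discount per step: exp(-r*dt) = 0.998114
Stock lattice S(k, i) with i counting down-moves:
  k=0: S(0,0) = 11.2900
  k=1: S(1,0) = 12.0080; S(1,1) = 10.6149
  k=2: S(2,0) = 12.7716; S(2,1) = 11.2900; S(2,2) = 9.9803
  k=3: S(3,0) = 13.5838; S(3,1) = 12.0080; S(3,2) = 10.6149; S(3,3) = 9.3835
Terminal payoffs V(N, i) = max(S_T - K, 0):
  V(3,0) = 1.183834; V(3,1) = 0.000000; V(3,2) = 0.000000; V(3,3) = 0.000000
Backward induction: V(k, i) = exp(-r*dt) * [p * V(k+1, i) + (1-p) * V(k+1, i+1)]; then take max(V_cont, immediate exercise) for American.
  V(2,0) = exp(-r*dt) * [p*1.183834 + (1-p)*0.000000] = 0.590692; exercise = 0.371627; V(2,0) = max -> 0.590692
  V(2,1) = exp(-r*dt) * [p*0.000000 + (1-p)*0.000000] = 0.000000; exercise = 0.000000; V(2,1) = max -> 0.000000
  V(2,2) = exp(-r*dt) * [p*0.000000 + (1-p)*0.000000] = 0.000000; exercise = 0.000000; V(2,2) = max -> 0.000000
  V(1,0) = exp(-r*dt) * [p*0.590692 + (1-p)*0.000000] = 0.294735; exercise = 0.000000; V(1,0) = max -> 0.294735
  V(1,1) = exp(-r*dt) * [p*0.000000 + (1-p)*0.000000] = 0.000000; exercise = 0.000000; V(1,1) = max -> 0.000000
  V(0,0) = exp(-r*dt) * [p*0.294735 + (1-p)*0.000000] = 0.147062; exercise = 0.000000; V(0,0) = max -> 0.147062


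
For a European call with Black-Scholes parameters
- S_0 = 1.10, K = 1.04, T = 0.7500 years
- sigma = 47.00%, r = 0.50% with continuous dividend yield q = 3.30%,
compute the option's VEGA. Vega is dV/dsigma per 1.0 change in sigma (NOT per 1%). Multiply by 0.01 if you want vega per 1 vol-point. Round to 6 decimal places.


d1 = 0.2897241104; d2 = -0.1173078294
phi(d1) = 0.3825451615; exp(-qT) = 0.9755537700; exp(-rT) = 0.9962570225
Vega = S * exp(-qT) * phi(d1) * sqrt(T) = 1.1000 * 0.9755537700 * 0.3825451615 * 0.8660254038 = 0.355514

Answer: Vega = 0.355514


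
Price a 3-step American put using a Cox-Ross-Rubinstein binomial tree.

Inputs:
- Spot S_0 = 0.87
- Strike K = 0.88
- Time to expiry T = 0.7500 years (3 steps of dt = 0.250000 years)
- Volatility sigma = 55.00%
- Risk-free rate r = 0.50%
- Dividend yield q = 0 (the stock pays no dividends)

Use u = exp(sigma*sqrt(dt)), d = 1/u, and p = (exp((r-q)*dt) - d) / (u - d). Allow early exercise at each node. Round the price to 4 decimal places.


dt = T/N = 0.250000
u = exp(sigma*sqrt(dt)) = 1.316531; d = 1/u = 0.759572
p = (exp((r-q)*dt) - d) / (u - d) = 0.433926
Discount per step: exp(-r*dt) = 0.998751
Stock lattice S(k, i) with i counting down-moves:
  k=0: S(0,0) = 0.8700
  k=1: S(1,0) = 1.1454; S(1,1) = 0.6608
  k=2: S(2,0) = 1.5079; S(2,1) = 0.8700; S(2,2) = 0.5019
  k=3: S(3,0) = 1.9852; S(3,1) = 1.1454; S(3,2) = 0.6608; S(3,3) = 0.3813
Terminal payoffs V(N, i) = max(K - S_T, 0):
  V(3,0) = 0.000000; V(3,1) = 0.000000; V(3,2) = 0.219172; V(3,3) = 0.498736
Backward induction: V(k, i) = exp(-r*dt) * [p * V(k+1, i) + (1-p) * V(k+1, i+1)]; then take max(V_cont, immediate exercise) for American.
  V(2,0) = exp(-r*dt) * [p*0.000000 + (1-p)*0.000000] = 0.000000; exercise = 0.000000; V(2,0) = max -> 0.000000
  V(2,1) = exp(-r*dt) * [p*0.000000 + (1-p)*0.219172] = 0.123913; exercise = 0.010000; V(2,1) = max -> 0.123913
  V(2,2) = exp(-r*dt) * [p*0.219172 + (1-p)*0.498736] = 0.376954; exercise = 0.378054; V(2,2) = max -> 0.378054
  V(1,0) = exp(-r*dt) * [p*0.000000 + (1-p)*0.123913] = 0.070056; exercise = 0.000000; V(1,0) = max -> 0.070056
  V(1,1) = exp(-r*dt) * [p*0.123913 + (1-p)*0.378054] = 0.267441; exercise = 0.219172; V(1,1) = max -> 0.267441
  V(0,0) = exp(-r*dt) * [p*0.070056 + (1-p)*0.267441] = 0.181563; exercise = 0.010000; V(0,0) = max -> 0.181563

Answer: Price = V(0,0) = 0.1816
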